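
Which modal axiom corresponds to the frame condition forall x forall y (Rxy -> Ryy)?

The condition is shift-reflexivity. The T□ schema □(□p → p) defines it.
Suppose □(□p→p) is valid. Take Rxy and set V(p)={w : Ryw}. Then at y, □p holds; since □(□p→p) at x, □p→p at y, so p at y, i.e. Ryy.

□(□p → p)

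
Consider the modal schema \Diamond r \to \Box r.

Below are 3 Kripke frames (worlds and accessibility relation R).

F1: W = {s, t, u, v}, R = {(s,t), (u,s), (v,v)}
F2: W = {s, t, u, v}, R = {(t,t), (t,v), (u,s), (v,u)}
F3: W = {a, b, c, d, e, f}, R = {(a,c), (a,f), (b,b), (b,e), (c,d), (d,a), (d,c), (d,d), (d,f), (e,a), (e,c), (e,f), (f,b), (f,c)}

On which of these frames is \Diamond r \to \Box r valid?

F1

Frame correspondent (Sahlqvist): \forall x \forall y \forall z (Rxy \wedge Rxz \to y = z) — i.e. partial functionality.
F1: satisfies the condition.
F2: fails — t sees both t and v.
F3: fails — a sees both c and f.
Valid on: F1.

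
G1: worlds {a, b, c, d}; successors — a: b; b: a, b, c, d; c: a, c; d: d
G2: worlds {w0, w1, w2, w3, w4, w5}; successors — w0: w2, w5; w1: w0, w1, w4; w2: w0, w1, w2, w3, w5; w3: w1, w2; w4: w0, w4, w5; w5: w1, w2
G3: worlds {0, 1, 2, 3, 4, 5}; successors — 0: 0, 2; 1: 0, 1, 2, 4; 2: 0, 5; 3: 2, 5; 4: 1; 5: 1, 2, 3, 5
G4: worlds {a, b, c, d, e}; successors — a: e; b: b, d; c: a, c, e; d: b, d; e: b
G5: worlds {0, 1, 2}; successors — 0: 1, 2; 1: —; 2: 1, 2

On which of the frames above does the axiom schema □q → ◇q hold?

G1, G2, G3, G4

This is the axiom for seriality; its first-order frame correspondent is ∀x ∃y Rxy.
G1: holds.
G2: holds.
G3: holds.
G4: holds.
G5: fails — world 1 has no successor.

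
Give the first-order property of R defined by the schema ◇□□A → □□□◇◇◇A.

∀x ∀y ∀z ((xRy ∧ xR³z) → ∃w (yR²w ∧ zR³w))

This is a Sahlqvist (Geach-type) schema ◇^1□^2A → □^3◇^3A.
Minimal-valuation argument: fix x; take any y with xR^1y and any z with xR^3z. Set V(A) to the set of worlds R-reachable from y in exactly 2 steps. Then □^2A holds at y, so the antecedent holds at x; validity forces ◇^3A at z, giving a w with zR^3w and yR^2w.
First-order correspondent: ∀x ∀y ∀z ((xRy ∧ xR³z) → ∃w (yR²w ∧ zR³w)).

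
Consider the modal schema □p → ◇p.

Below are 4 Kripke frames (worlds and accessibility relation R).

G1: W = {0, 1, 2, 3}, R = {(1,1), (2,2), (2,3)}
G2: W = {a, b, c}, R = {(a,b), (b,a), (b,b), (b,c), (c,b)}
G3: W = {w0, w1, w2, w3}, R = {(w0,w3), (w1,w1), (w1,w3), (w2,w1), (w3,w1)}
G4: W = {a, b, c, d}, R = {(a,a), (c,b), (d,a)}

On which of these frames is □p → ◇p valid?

This is the axiom for seriality; its first-order frame correspondent is ∀x ∃y Rxy.
G1: fails — world 0 has no successor.
G2: satisfies the condition.
G3: satisfies the condition.
G4: fails — world b has no successor.
Valid on: G2, G3.

G2, G3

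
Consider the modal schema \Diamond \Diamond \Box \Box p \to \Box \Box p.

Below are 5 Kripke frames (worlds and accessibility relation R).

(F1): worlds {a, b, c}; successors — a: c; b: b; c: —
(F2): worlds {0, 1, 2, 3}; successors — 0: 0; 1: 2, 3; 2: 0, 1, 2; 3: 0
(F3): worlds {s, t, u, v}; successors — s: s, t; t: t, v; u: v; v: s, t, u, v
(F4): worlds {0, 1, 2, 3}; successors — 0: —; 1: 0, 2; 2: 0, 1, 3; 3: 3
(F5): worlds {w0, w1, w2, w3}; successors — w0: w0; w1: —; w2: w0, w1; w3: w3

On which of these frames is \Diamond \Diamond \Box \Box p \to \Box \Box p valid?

(F1), (F5)

The schema corresponds to a generalized confluence (Geach) condition: \forall x \forall y \forall z ((x R^2 y \wedge x R^2 z) \to \exists w (y R^2 w \wedge z = w)).
(F1): satisfies the condition.
(F2): fails — 1R²0, 1R²1 but no w with 0R²w and 1=w.
(F3): fails — tR²s, tR²u but no w with sR²w and u=w.
(F4): fails — 1R²0, 1R²0 but no w with 0R²w and 0=w.
(F5): satisfies the condition.
Valid on: (F1), (F5).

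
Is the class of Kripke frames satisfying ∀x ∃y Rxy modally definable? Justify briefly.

Yes: it is seriality, defined by the D schema □q → ◇q.

Yes — defined by □q → ◇q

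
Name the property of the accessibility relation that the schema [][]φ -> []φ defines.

Suppose □□φ→□φ is valid. Take Rxy and set V(φ)={w : xR²w}. Then □□φ at x, so □φ at x, so φ at y, i.e. ∃z(Rxz∧Rzy).
Conversely, on a frame with density the schema holds at every world under every valuation.
Frame condition: forall x forall y (Rxy -> exists z (Rxz & Rzy)).

Density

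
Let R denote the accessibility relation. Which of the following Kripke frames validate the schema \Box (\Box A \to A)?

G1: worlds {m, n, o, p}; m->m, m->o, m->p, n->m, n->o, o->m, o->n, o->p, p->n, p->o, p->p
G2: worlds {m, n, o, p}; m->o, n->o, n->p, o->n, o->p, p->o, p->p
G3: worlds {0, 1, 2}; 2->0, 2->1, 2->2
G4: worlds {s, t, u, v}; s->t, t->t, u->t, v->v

G4

Frame correspondent (Sahlqvist): \forall x \forall y (Rxy \to Ryy) — i.e. shift-reflexivity.
G1: fails — Ron but not Rnn.
G2: fails — Ron but not Rnn.
G3: fails — R20 but not R00.
G4: satisfies the condition.
Valid on: G4.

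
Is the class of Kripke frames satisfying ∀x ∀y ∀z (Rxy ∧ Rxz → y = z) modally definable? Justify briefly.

Yes, by ◇r → □r

Yes: it is partial functionality, defined by the CD schema ◇r → □r.
Suppose ◇r→□r is valid. Take Rxy, Rxz and set V(r)={y}. Then ◇r at x, so □r at x, so r at z, i.e. z=y.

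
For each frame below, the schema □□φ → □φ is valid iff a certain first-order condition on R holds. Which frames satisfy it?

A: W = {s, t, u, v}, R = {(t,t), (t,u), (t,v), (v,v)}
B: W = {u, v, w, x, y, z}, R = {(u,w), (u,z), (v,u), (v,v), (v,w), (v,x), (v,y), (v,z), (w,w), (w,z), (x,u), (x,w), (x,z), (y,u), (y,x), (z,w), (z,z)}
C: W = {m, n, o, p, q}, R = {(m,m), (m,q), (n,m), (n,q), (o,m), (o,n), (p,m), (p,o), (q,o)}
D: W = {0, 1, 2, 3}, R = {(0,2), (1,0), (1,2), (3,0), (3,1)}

A

The schema corresponds to density: ∀x ∀y (Rxy → ∃z (Rxz ∧ Rzy)).
A: satisfies the condition.
B: fails — Ryx but no t with Ryt and Rtx.
C: fails — Ron but no z with Roz and Rzn.
D: fails — R10 but no z with R1z and Rz0.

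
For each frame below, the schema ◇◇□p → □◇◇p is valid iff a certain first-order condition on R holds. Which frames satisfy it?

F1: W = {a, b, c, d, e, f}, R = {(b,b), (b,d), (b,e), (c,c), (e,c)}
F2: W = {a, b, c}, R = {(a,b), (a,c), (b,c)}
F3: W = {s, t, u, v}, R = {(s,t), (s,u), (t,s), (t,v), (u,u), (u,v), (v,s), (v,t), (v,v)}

The schema corresponds to a generalized confluence (Geach) condition: ∀x ∀y ∀z ((xR²y ∧ xRz) → ∃w (yRw ∧ zR²w)).
F1: fails — bR²b, bRd but no w with bRw and dR²w.
F2: fails — aR²c, aRb but no w with cRw and bR²w.
F3: ✓.
Valid on: F3.

F3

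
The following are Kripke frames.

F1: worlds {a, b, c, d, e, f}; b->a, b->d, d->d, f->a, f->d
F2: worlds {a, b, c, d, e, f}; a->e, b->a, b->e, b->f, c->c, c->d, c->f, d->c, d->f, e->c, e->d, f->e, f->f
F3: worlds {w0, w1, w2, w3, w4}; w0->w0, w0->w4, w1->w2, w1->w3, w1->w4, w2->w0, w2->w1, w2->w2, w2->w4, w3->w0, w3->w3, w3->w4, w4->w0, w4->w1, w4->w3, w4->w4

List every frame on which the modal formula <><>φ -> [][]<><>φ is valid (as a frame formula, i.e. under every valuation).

The schema corresponds to a generalized confluence (Geach) condition: forall x forall y forall z ((x R^2 y & x R^2 z) -> exists w (y = w & z R^2 w)).
F1: condition met.
F2: fails — bR²e, bR²e but no w with e=w and eR²w.
F3: fails — w1R²w2, w1R²w0 but no w with w2=w and w0R²w.
Valid on: F1.

F1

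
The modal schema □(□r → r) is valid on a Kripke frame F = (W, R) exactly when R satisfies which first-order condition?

This is the T□ axiom.
It corresponds to shift-reflexivity: ∀x ∀y (Rxy → Ryy).

Shift-reflexivity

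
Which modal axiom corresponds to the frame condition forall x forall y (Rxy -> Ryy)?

The condition is shift-reflexivity. The T□ schema □(□p → p) defines it.
Suppose □(□p→p) is valid. Take Rxy and set V(p)={w : Ryw}. Then at y, □p holds; since □(□p→p) at x, □p→p at y, so p at y, i.e. Ryy.

□(□p → p)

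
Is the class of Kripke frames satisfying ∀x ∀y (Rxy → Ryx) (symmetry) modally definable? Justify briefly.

Yes: it is symmetry, defined by the B schema r → □◇r.
Suppose r→□◇r is valid. Take Rxy and set V(r)={x}. Then r at x, so □◇r at x, so ◇r at y, so some z with Ryz has r; z=x, i.e. Ryx.

Yes — defined by r → □◇r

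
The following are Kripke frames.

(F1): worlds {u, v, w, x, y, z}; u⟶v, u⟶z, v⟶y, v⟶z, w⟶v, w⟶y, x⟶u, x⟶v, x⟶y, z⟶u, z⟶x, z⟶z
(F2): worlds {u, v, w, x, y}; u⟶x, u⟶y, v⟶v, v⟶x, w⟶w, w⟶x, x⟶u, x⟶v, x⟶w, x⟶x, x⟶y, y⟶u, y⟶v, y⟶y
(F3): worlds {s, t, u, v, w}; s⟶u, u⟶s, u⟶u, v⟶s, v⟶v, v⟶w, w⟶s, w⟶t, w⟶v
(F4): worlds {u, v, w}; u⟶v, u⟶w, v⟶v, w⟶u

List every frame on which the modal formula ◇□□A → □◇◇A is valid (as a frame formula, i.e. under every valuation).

Frame correspondent (Sahlqvist): ∀x ∀y ∀z ((xRy ∧ xRz) → ∃w (yR²w ∧ zR²w)) — i.e. a generalized confluence (Geach) condition.
(F1): fails — vRy, vRy but no t with yR²t and yR²t.
(F2): holds.
(F3): fails — wRs, wRt but no w* with sR²w* and tR²w*.
(F4): holds.
Valid on: (F2), (F4).

(F2), (F4)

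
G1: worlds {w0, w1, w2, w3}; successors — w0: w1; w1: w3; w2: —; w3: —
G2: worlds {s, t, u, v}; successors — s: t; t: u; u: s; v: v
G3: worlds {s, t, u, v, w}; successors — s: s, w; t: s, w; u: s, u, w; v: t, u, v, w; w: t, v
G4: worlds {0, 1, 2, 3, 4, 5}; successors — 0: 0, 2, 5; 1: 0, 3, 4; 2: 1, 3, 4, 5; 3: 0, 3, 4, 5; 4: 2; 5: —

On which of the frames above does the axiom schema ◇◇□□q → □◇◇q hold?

This is the axiom for a generalized confluence (Geach) condition; its first-order frame correspondent is ∀x ∀y ∀z ((xR²y ∧ xRz) → ∃w (yR²w ∧ zR²w)).
G1: fails — w0R²w3, w0Rw1 but no w with w3R²w and w1R²w.
G2: fails — sR²u, sRt but no w with uR²w and tR²w.
G3: ✓.
G4: fails — 0R²0, 0R5 but no w with 0R²w and 5R²w.

G3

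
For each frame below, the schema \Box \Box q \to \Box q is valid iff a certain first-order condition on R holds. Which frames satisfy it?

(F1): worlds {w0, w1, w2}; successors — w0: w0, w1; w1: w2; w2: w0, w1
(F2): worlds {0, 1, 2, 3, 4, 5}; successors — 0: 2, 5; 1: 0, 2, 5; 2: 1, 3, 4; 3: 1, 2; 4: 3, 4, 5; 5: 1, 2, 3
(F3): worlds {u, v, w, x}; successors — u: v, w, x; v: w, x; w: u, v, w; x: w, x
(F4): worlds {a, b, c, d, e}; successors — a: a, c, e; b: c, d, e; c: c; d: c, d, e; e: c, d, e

(F3), (F4)

The schema corresponds to density: \forall x \forall y (Rxy \to \exists z (Rxz \wedge Rzy)).
(F1): fails — Rw1w2 but no z with Rw1z and Rzw2.
(F2): fails — R10 but no z with R1z and Rz0.
(F3): holds.
(F4): holds.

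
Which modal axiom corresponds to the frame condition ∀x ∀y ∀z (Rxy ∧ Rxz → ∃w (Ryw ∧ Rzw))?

◇□ψ → □◇ψ

A defining formula is ◇□ψ → □◇ψ (the .2 axiom).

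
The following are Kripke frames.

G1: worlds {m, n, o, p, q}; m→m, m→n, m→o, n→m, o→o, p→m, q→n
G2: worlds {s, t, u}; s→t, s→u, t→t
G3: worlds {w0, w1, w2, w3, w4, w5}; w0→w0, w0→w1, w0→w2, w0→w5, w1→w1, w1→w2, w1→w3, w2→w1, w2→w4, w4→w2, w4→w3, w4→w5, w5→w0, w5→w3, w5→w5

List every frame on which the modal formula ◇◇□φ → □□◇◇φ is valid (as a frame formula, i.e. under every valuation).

The schema corresponds to a generalized confluence (Geach) condition: ∀x ∀y ∀z ((xR²y ∧ xR²z) → ∃w (yRw ∧ zR²w)).
G1: fails — mR²n, mR²o but no w with nRw and oR²w.
G2: satisfies the condition.
G3: fails — w0R²w0, w0R²w3 but no w with w0Rw and w3R²w.
Valid on: G2.

G2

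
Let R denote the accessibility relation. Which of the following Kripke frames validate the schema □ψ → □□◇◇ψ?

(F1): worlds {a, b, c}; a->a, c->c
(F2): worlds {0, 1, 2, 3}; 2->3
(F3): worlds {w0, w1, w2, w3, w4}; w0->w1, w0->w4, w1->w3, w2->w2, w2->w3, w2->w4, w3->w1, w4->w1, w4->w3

(F1), (F2)

This is the axiom for a generalized confluence (Geach) condition; its first-order frame correspondent is ∀x ∀z (xR²z → ∃w (xRw ∧ zR²w)).
(F1): holds.
(F2): holds.
(F3): fails — w0R²w3 but no w with w0Rw and w3R²w.
Valid on: (F1), (F2).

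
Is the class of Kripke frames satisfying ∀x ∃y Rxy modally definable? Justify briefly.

The condition is seriality. A defining modal formula is □q → ◇q.
Suppose □q→◇q is valid. At any x set V(q)=W. Then □q at x, so ◇q at x, so x has a successor.

Definable; □q → ◇q defines it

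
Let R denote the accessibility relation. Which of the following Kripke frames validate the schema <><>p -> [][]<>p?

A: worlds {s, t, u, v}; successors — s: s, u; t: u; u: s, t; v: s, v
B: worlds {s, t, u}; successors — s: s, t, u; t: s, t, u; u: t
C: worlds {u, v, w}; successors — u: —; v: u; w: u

This is the axiom for a generalized confluence (Geach) condition; its first-order frame correspondent is forall x forall y forall z ((x R^2 y & x R^2 z) -> exists w (y = w & zRw)).
A: fails — sR²s, sR²t but no w with s=w and tRw.
B: fails — sR²s, sR²u but no w with s=w and uRw.
C: condition met.

C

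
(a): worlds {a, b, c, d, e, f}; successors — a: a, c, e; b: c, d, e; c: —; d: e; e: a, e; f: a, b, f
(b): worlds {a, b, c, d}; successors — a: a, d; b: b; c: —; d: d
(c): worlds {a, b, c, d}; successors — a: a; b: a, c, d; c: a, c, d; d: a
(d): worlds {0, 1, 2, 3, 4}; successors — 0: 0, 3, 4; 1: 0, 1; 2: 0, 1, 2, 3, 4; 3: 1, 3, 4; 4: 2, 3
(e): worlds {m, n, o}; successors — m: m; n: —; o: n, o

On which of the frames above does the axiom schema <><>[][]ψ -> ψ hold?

none

This is the axiom for a generalized confluence (Geach) condition; its first-order frame correspondent is forall x forall y (x R^2 y -> exists w (y R^2 w & x = w)).
(a): fails — aR²c but no w with cR²w and a=w.
(b): fails — aR²d but no w with dR²w and a=w.
(c): fails — bR²a but no w with aR²w and b=w.
(d): fails — 2R²1 but no w with 1R²w and 2=w.
(e): fails — oR²n but no w with nR²w and o=w.
Valid on no frame.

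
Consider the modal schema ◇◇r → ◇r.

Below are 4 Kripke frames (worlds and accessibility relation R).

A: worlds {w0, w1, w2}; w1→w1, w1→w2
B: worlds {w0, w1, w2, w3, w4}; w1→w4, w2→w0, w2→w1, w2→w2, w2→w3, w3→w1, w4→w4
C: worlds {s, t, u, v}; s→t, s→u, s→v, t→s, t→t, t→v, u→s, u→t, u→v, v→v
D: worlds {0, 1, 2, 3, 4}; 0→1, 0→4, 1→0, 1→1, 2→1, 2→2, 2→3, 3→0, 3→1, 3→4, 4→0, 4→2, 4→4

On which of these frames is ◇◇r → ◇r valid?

Frame correspondent (Sahlqvist): ∀x ∀y ∀z (Rxy ∧ Ryz → Rxz) — i.e. transitivity.
A: condition met.
B: fails — Rw3w1 and Rw1w4 but not Rw3w4.
C: fails — Rus and Rsu but not Ruu.
D: fails — R10 and R04 but not R14.
Valid on: A.

A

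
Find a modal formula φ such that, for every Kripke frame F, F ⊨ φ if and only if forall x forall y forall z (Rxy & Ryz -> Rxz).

□p → □□p

The condition is transitivity. The 4 schema □p → □□p defines it.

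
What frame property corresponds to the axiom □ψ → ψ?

Suppose □ψ→ψ is valid. At any x set V(ψ)={w : Rxw}. Then □ψ holds at x, so ψ holds at x, i.e. Rxx.

Reflexivity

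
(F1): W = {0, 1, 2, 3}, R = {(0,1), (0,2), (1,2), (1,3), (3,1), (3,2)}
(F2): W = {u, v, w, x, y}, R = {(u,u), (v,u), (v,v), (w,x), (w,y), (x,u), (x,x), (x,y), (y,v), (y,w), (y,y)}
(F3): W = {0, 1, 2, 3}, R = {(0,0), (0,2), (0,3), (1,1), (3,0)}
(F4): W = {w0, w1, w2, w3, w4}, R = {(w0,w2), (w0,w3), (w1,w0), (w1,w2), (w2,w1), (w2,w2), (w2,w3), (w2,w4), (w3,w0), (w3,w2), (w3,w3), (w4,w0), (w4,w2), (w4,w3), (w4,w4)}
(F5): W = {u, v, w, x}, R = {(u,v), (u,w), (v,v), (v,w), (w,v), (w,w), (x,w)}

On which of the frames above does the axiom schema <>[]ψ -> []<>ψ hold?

The schema corresponds to convergence: forall x forall y forall z (Rxy & Rxz -> exists w (Ryw & Rzw)).
(F1): fails — R01 and R02 but 1 and 2 have no common successor.
(F2): fails — Rxu and Rxy but u and y have no common successor.
(F3): fails — R00 and R02 but 0 and 2 have no common successor.
(F4): holds.
(F5): holds.
Valid on: (F4), (F5).

(F4), (F5)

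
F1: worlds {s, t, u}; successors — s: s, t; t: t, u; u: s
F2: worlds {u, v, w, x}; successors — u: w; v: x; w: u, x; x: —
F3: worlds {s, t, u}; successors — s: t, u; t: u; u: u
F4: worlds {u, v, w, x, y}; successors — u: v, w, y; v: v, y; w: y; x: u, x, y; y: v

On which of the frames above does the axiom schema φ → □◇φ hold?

The schema corresponds to symmetry: ∀x ∀y (Rxy → Ryx).
F1: fails — Rus but not Rsu.
F2: fails — Rvx but not Rxv.
F3: fails — Rsu but not Rus.
F4: fails — Ruv but not Rvu.

none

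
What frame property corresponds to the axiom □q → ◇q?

Suppose □q→◇q is valid. At any x set V(q)=W. Then □q at x, so ◇q at x, so x has a successor.
Conversely, any frame satisfying ∀x ∃y Rxy validates the schema.
So the correspondent is seriality.

Seriality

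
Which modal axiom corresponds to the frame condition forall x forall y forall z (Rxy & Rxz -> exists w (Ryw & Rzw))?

This is convergence; the standard corresponding axiom is .2: ◇□ψ → □◇ψ.
Suppose ◇□ψ→□◇ψ is valid. Take Rxy, Rxz and set V(ψ)={w : Ryw}. Then □ψ at y so ◇□ψ at x, so □◇ψ at x, so ◇ψ at z, giving w with Rzw and Ryw.

◇□ψ → □◇ψ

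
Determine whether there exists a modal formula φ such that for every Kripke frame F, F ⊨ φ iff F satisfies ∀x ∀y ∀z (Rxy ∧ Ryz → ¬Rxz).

Not modally definable

Modal frame validity is preserved under surjective bounded morphisms.
The 7-cycle (worlds w0,w1,w2,w3,w4,w5,w6 with w0→w1→w2→w3→w4→w5→w6→w0) is intransitive. Mapping every world to a single reflexive point • is a surjective bounded morphism; the reflexive point is not intransitive (R••∧R•• but R••).
Hence intransitivity is not modally definable.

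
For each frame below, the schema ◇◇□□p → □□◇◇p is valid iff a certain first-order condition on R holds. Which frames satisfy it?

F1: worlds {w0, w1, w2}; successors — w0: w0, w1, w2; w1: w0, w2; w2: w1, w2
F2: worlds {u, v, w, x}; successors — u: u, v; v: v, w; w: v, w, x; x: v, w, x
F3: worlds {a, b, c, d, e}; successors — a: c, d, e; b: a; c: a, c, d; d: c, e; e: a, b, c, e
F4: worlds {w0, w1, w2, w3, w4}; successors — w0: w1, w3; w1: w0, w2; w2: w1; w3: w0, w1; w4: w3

F1, F2, F3

Frame correspondent (Sahlqvist): ∀x ∀y ∀z ((xR²y ∧ xR²z) → ∃w (yR²w ∧ zR²w)) — i.e. a generalized confluence (Geach) condition.
F1: satisfies the condition.
F2: satisfies the condition.
F3: satisfies the condition.
F4: fails — w0R²w1, w0R²w2 but no w with w1R²w and w2R²w.
Valid on: F1, F2, F3.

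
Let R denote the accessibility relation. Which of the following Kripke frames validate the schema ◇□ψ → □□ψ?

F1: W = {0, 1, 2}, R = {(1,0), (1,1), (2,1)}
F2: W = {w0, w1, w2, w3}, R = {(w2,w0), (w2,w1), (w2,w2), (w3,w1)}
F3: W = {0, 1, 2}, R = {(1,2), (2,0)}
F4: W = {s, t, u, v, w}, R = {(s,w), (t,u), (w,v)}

F3, F4

This is the axiom for a generalized confluence (Geach) condition; its first-order frame correspondent is ∀x ∀y ∀z ((xRy ∧ xR²z) → ∃w (yRw ∧ z = w)).
F1: fails — 1R0, 1R²0 but no w with 0Rw and 0=w.
F2: fails — w2Rw0, w2R²w0 but no w with w0Rw and w0=w.
F3: ✓.
F4: ✓.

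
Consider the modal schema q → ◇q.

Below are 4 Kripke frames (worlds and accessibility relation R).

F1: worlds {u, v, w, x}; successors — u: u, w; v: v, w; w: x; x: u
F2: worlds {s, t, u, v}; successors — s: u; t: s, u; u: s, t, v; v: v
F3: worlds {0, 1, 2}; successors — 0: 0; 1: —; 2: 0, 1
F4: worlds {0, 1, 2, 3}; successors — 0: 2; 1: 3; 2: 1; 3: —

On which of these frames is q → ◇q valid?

The schema corresponds to reflexivity: ∀x Rxx.
F1: fails — world w does not see itself.
F2: fails — world s does not see itself.
F3: fails — world 1 does not see itself.
F4: fails — world 0 does not see itself.
Valid on no frame.

none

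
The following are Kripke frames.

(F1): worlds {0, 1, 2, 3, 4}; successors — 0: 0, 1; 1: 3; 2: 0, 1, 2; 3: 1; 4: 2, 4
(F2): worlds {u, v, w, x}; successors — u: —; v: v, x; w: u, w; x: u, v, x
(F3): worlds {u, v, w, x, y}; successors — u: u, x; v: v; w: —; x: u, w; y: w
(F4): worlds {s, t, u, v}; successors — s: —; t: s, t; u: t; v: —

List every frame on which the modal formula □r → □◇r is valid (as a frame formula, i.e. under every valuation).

The schema corresponds to a generalized confluence (Geach) condition: ∀x ∀z (xRz → ∃w (xRw ∧ zRw)).
(F1): fails — 0R1 but no w with 0Rw and 1Rw.
(F2): fails — wRu but no t with wRt and uRt.
(F3): fails — xRw but no t with xRt and wRt.
(F4): fails — tRs but no w with tRw and sRw.

none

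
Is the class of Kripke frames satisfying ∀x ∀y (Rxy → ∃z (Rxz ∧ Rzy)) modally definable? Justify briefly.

Yes, by □□r → □r

The condition is density. A defining modal formula is □□r → □r.
Suppose □□r→□r is valid. Take Rxy and set V(r)={w : xR²w}. Then □□r at x, so □r at x, so r at y, i.e. ∃z(Rxz∧Rzy).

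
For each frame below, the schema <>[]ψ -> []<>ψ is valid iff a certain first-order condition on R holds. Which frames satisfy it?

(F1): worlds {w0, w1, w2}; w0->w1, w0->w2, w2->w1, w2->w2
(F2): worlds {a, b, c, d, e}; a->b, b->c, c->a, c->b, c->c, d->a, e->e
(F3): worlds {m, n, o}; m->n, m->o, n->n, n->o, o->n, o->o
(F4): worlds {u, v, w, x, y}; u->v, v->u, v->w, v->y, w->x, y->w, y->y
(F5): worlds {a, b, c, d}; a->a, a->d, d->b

(F3)

This is the axiom for convergence; its first-order frame correspondent is forall x forall y forall z (Rxy & Rxz -> exists w (Ryw & Rzw)).
(F1): fails — Rw0w1 and Rw0w1 but w1 and w1 have no common successor.
(F2): fails — Rcb and Rca but b and a have no common successor.
(F3): condition met.
(F4): fails — Rvw and Rvu but w and u have no common successor.
(F5): fails — Raa and Rad but a and d have no common successor.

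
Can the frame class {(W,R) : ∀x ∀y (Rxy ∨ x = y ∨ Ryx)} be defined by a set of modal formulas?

Modal frame validity is preserved under disjoint unions.
Take 4 disjoint single-world reflexive frames: each is trivially connected, but their disjoint union has 4 worlds with no edge between distinct components, so it is not connected.
So no modal formula (or set of formulas) defines exactly the connected frames.

No — not modally definable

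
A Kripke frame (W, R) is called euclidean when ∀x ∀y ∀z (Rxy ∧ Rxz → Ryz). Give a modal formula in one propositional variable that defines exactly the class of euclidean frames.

◇p → □◇p

This is the Euclidean property; the standard corresponding axiom is 5: ◇p → □◇p.
Suppose ◇p→□◇p is valid. Take Rxy, Rxz and set V(p)={y}. Then ◇p at x, so □◇p at x, so ◇p at z, so some w with Rzw has p; w=y, i.e. Rzy. By symmetry of the argument, Ryz.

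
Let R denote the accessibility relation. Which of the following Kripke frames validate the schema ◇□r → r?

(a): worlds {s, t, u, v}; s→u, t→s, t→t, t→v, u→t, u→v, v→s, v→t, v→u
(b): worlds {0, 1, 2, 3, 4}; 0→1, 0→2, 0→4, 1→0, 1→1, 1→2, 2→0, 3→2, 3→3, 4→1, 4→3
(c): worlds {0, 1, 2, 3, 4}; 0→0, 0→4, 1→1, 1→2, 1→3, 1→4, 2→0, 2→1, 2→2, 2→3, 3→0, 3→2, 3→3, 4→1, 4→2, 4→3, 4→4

Frame correspondent (Sahlqvist): ∀x ∀y (Rxy → Ryx) — i.e. symmetry.
(a): fails — Rut but not Rtu.
(b): fails — R32 but not R23.
(c): fails — R04 but not R40.

none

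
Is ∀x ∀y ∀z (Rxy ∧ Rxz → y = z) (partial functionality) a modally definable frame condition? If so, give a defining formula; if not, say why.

Yes: it is partial functionality, defined by the CD schema ◇r → □r.
Suppose ◇r→□r is valid. Take Rxy, Rxz and set V(r)={y}. Then ◇r at x, so □r at x, so r at z, i.e. z=y.

Yes, by ◇r → □r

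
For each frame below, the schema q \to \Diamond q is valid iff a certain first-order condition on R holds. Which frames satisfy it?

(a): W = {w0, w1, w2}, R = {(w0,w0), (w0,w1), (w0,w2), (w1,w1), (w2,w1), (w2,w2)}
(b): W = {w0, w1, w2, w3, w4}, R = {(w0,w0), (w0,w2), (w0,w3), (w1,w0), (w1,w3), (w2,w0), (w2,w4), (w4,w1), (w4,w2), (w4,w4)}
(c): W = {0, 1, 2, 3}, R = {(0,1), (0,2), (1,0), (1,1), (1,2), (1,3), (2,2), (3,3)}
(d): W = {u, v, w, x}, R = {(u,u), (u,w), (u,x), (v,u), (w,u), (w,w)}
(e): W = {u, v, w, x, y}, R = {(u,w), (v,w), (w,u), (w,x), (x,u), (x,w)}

(a)

This is the axiom for reflexivity; its first-order frame correspondent is \forall x Rxx.
(a): ✓.
(b): fails — world w1 does not see itself.
(c): fails — world 0 does not see itself.
(d): fails — world v does not see itself.
(e): fails — world u does not see itself.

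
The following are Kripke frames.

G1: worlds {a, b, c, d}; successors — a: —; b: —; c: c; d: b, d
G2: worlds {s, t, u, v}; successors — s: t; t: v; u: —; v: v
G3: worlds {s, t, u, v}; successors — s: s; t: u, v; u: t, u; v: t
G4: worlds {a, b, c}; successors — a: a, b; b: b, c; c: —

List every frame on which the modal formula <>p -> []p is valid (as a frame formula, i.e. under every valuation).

G2

Frame correspondent (Sahlqvist): forall x forall y forall z (Rxy & Rxz -> y = z) — i.e. partial functionality.
G1: fails — d sees both b and d.
G2: holds.
G3: fails — t sees both u and v.
G4: fails — a sees both a and b.
Valid on: G2.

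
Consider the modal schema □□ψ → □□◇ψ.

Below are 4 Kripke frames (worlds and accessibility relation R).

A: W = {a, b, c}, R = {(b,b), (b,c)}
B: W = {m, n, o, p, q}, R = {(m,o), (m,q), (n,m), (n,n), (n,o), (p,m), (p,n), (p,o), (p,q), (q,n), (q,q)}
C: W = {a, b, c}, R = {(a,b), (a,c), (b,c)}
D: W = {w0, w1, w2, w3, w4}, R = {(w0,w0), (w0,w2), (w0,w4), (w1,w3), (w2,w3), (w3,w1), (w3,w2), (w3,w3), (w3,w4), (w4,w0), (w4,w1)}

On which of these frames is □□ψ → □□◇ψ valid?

This is the axiom for a generalized confluence (Geach) condition; its first-order frame correspondent is ∀x ∀z (xR²z → ∃w (xR²w ∧ zRw)).
A: fails — bR²c but no w with bR²w and cRw.
B: fails — nR²o but no w with nR²w and oRw.
C: fails — aR²c but no w with aR²w and cRw.
D: ✓.

D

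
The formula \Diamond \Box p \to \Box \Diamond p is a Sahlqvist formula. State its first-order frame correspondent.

This is the .2 axiom.
It corresponds to convergence: \forall x \forall y \forall z (Rxy \wedge Rxz \to \exists w (Ryw \wedge Rzw)).

convergence: \forall x \forall y \forall z (Rxy \wedge Rxz \to \exists w (Ryw \wedge Rzw))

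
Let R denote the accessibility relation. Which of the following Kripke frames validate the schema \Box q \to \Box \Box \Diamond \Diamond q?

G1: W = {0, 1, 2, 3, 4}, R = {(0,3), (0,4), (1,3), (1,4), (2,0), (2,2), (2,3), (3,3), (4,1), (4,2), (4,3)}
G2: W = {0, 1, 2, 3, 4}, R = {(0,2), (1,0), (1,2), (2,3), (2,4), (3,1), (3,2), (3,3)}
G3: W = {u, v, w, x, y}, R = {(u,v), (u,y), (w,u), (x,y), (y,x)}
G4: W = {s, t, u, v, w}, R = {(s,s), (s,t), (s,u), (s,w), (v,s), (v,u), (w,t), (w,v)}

Frame correspondent (Sahlqvist): \forall x \forall z (x R^2 z \to \exists w (xRw \wedge z R^2 w)) — i.e. a generalized confluence (Geach) condition.
G1: condition met.
G2: fails — 0R²4 but no w with 0Rw and 4R²w.
G3: fails — uR²x but no t with uRt and xR²t.
G4: fails — sR²t but no w* with sRw* and tR²w*.
Valid on: G1.

G1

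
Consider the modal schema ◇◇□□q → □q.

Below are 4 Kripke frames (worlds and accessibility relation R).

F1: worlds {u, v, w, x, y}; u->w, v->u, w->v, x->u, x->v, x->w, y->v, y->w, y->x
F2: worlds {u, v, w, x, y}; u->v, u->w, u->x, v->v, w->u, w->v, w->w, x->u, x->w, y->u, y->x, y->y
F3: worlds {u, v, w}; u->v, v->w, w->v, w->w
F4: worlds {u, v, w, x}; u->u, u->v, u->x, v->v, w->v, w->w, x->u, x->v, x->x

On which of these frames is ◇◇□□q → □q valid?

F3

This is the axiom for a generalized confluence (Geach) condition; its first-order frame correspondent is ∀x ∀y ∀z ((xR²y ∧ xRz) → ∃w (yR²w ∧ z = w)).
F1: fails — xR²u, xRu but no t with uR²t and u=t.
F2: fails — uR²u, uRx but no t with uR²t and x=t.
F3: satisfies the condition.
F4: fails — uR²v, uRu but no t with vR²t and u=t.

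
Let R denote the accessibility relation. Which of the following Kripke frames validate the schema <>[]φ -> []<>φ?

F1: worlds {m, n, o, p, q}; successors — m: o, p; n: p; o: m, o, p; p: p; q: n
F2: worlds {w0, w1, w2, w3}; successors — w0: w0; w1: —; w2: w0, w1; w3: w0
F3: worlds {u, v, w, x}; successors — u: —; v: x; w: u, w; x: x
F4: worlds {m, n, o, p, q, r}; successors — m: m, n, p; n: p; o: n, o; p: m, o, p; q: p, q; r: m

F1

This is the axiom for convergence; its first-order frame correspondent is forall x forall y forall z (Rxy & Rxz -> exists w (Ryw & Rzw)).
F1: ✓.
F2: fails — Rw2w0 and Rw2w1 but w0 and w1 have no common successor.
F3: fails — Rww and Rwu but w and u have no common successor.
F4: fails — Ron and Roo but n and o have no common successor.
Valid on: F1.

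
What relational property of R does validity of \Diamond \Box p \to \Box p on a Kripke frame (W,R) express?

Equivalently (dual form): ◇p → □◇p.
Suppose ◇p→□◇p is valid. Take Rxy, Rxz and set V(p)={y}. Then ◇p at x, so □◇p at x, so ◇p at z, so some w with Rzw has p; w=y, i.e. Rzy. By symmetry of the argument, Ryz.
Conversely, any frame satisfying \forall x \forall y \forall z (Rxy \wedge Rxz \to Ryz) validates the schema.
Frame condition: \forall x \forall y \forall z (Rxy \wedge Rxz \to Ryz).

the Euclidean property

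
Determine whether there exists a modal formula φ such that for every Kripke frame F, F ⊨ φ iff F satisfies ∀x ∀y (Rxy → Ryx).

Yes, by q → □◇q

Yes: it is symmetry, defined by the B schema q → □◇q.
Suppose q→□◇q is valid. Take Rxy and set V(q)={x}. Then q at x, so □◇q at x, so ◇q at y, so some z with Ryz has q; z=x, i.e. Ryx.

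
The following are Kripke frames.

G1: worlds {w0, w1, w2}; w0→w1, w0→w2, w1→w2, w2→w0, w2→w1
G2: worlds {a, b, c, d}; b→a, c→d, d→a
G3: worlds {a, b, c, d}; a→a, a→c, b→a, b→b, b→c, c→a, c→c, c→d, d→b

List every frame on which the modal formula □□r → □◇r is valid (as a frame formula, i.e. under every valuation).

G1, G3

Frame correspondent (Sahlqvist): ∀x ∀z (xRz → ∃w (xR²w ∧ zRw)) — i.e. a generalized confluence (Geach) condition.
G1: holds.
G2: fails — bRa but no w with bR²w and aRw.
G3: holds.
Valid on: G1, G3.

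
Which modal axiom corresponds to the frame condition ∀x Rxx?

The condition is reflexivity. The T schema □ψ → ψ defines it.
Suppose □ψ→ψ is valid. At any x set V(ψ)={w : Rxw}. Then □ψ holds at x, so ψ holds at x, i.e. Rxx.

□ψ → ψ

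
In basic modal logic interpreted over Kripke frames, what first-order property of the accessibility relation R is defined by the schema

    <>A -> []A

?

This is the CD axiom.
It corresponds to partial functionality: forall x forall y forall z (Rxy & Rxz -> y = z).

partial functionality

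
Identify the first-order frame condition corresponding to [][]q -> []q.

density

Suppose □□q→□q is valid. Take Rxy and set V(q)={w : xR²w}. Then □□q at x, so □q at x, so q at y, i.e. ∃z(Rxz∧Rzy).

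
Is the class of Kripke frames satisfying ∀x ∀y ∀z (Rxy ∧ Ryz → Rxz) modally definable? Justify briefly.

Definable; □q → □□q defines it

The condition is transitivity. A defining modal formula is □q → □□q.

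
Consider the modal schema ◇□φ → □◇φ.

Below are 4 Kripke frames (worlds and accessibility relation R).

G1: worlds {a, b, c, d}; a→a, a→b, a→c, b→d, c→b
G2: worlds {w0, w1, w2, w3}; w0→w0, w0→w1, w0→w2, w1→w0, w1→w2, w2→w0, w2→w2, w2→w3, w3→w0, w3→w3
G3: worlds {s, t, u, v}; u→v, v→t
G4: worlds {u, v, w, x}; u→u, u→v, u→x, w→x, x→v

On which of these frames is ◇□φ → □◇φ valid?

This is the axiom for convergence; its first-order frame correspondent is ∀x ∀y ∀z (Rxy ∧ Rxz → ∃w (Ryw ∧ Rzw)).
G1: fails — Rab and Raa but b and a have no common successor.
G2: holds.
G3: fails — Rvt and Rvt but t and t have no common successor.
G4: fails — Ruv and Ruv but v and v have no common successor.
Valid on: G2.

G2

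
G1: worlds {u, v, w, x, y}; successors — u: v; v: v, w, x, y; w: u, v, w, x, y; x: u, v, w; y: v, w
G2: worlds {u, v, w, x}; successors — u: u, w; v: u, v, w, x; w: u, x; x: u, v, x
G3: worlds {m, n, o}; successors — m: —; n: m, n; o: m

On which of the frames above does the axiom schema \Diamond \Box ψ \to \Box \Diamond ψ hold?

G1, G2

This is the axiom for convergence; its first-order frame correspondent is \forall x \forall y \forall z (Rxy \wedge Rxz \to \exists w (Ryw \wedge Rzw)).
G1: condition met.
G2: condition met.
G3: fails — Rnn and Rnm but n and m have no common successor.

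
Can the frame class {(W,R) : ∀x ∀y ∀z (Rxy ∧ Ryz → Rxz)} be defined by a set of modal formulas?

Yes: it is transitivity, defined by the 4 schema □p → □□p.

Yes — defined by □p → □□p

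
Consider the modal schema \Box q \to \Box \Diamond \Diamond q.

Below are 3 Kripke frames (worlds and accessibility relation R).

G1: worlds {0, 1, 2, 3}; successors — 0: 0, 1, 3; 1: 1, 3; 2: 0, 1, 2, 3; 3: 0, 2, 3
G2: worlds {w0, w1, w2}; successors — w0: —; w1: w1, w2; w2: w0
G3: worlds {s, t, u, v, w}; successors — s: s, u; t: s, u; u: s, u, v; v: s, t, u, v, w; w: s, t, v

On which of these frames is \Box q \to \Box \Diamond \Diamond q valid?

G1, G3

Frame correspondent (Sahlqvist): \forall x \forall z (xRz \to \exists w (xRw \wedge z R^2 w)) — i.e. a generalized confluence (Geach) condition.
G1: ✓.
G2: fails — w1Rw2 but no w with w1Rw and w2R²w.
G3: ✓.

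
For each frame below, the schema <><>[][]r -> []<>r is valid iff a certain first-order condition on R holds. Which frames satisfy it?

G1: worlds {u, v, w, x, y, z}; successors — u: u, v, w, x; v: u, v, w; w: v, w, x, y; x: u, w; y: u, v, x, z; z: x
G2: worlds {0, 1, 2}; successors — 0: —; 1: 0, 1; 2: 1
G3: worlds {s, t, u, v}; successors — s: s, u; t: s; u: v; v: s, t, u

The schema corresponds to a generalized confluence (Geach) condition: forall x forall y forall z ((x R^2 y & xRz) -> exists w (y R^2 w & zRw)).
G1: ✓.
G2: fails — 1R²0, 1R0 but no w with 0R²w and 0Rw.
G3: fails — sR²u, sRu but no w with uR²w and uRw.

G1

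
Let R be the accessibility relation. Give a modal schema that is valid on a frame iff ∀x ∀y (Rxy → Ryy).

□(□ψ → ψ)

This is shift-reflexivity; the standard corresponding axiom is T□: □(□ψ → ψ).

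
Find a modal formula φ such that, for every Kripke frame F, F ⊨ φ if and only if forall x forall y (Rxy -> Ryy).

□(□r → r)

A defining formula is □(□r → r) (the T□ axiom).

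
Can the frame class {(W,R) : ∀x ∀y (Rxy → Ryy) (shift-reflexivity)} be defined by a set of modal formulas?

Yes: it is shift-reflexivity, defined by the T□ schema □(□q → q).
Suppose □(□q→q) is valid. Take Rxy and set V(q)={w : Ryw}. Then at y, □q holds; since □(□q→q) at x, □q→q at y, so q at y, i.e. Ryy.

Yes, by □(□q → q)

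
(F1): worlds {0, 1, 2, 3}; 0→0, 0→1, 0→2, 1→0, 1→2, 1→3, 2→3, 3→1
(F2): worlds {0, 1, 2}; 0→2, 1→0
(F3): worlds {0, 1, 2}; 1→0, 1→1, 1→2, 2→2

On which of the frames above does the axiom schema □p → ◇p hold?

This is the axiom for seriality; its first-order frame correspondent is ∀x ∃y Rxy.
(F1): holds.
(F2): fails — world 2 has no successor.
(F3): fails — world 0 has no successor.

(F1)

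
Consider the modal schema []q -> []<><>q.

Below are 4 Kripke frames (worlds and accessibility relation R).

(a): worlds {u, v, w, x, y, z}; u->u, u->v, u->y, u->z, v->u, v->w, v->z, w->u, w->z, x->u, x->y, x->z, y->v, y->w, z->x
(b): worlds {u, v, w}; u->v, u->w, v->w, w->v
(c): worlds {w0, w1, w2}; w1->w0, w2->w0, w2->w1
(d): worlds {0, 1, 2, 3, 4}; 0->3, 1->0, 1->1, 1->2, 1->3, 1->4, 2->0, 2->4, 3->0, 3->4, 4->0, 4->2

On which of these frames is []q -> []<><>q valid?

The schema corresponds to a generalized confluence (Geach) condition: forall x forall z (xRz -> exists w (xRw & z R^2 w)).
(a): ✓.
(b): ✓.
(c): fails — w1Rw0 but no w with w1Rw and w0R²w.
(d): ✓.
Valid on: (a), (b), (d).

(a), (b), (d)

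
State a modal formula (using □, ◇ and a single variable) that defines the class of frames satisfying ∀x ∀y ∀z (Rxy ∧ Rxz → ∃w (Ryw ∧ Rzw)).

◇□s → □◇s

This is convergence; the standard corresponding axiom is .2: ◇□s → □◇s.
Suppose ◇□s→□◇s is valid. Take Rxy, Rxz and set V(s)={w : Ryw}. Then □s at y so ◇□s at x, so □◇s at x, so ◇s at z, giving w with Rzw and Ryw.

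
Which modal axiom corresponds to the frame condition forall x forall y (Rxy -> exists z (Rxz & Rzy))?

□□q → □q

This is density; the standard corresponding axiom is C4: □□q → □q.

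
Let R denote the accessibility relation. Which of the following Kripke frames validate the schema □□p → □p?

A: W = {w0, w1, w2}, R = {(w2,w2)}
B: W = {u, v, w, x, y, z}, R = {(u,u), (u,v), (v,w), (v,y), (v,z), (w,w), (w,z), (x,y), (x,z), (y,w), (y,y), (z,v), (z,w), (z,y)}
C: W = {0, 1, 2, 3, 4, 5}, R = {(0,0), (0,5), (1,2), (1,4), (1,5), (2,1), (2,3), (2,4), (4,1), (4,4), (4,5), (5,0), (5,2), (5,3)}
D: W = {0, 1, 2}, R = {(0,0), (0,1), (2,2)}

A, D

Frame correspondent (Sahlqvist): ∀x ∀y (Rxy → ∃z (Rxz ∧ Rzy)) — i.e. density.
A: satisfies the condition.
B: fails — Rxz but no t with Rxt and Rtz.
C: fails — R23 but no z with R2z and Rz3.
D: satisfies the condition.
Valid on: A, D.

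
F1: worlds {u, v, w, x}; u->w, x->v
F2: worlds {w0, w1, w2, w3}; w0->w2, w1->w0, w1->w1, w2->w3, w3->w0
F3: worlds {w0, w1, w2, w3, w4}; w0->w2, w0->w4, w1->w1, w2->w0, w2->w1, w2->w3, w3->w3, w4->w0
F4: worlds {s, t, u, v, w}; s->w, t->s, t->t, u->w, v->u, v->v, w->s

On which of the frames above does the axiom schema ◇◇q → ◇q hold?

Frame correspondent (Sahlqvist): ∀x ∀y (xR²y → ∃w (y = w ∧ xRw)) — i.e. a generalized confluence (Geach) condition.
F1: satisfies the condition.
F2: fails — w0R²w3 but no w with w3=w and w0Rw.
F3: fails — w0R²w0 but no w with w0=w and w0Rw.
F4: fails — sR²s but no w* with s=w* and sRw*.

F1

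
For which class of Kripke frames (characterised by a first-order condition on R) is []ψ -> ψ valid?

Suppose □ψ→ψ is valid. At any x set V(ψ)={w : Rxw}. Then □ψ holds at x, so ψ holds at x, i.e. Rxx.
The converse is a direct semantic check.
Frame condition: forall x Rxx.

reflexivity: forall x Rxx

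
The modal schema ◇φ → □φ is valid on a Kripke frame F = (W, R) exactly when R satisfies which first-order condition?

Partial functionality

Suppose ◇φ→□φ is valid. Take Rxy, Rxz and set V(φ)={y}. Then ◇φ at x, so □φ at x, so φ at z, i.e. z=y.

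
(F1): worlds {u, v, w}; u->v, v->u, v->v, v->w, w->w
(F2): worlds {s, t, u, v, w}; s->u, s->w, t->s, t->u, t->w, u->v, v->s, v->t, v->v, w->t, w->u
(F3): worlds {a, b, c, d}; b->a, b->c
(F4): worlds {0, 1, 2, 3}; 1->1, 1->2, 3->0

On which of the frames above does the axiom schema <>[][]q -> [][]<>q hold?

(F3)

This is the axiom for a generalized confluence (Geach) condition; its first-order frame correspondent is forall x forall y forall z ((xRy & x R^2 z) -> exists w (y R^2 w & zRw)).
(F1): fails — vRw, vR²u but no t with wR²t and uRt.
(F2): fails — wRu, wR²s but no w* with uR²w* and sRw*.
(F3): condition met.
(F4): fails — 1R1, 1R²2 but no w with 1R²w and 2Rw.
Valid on: (F3).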